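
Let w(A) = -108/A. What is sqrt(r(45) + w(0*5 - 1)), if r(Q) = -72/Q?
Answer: 2*sqrt(665)/5 ≈ 10.315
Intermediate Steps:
sqrt(r(45) + w(0*5 - 1)) = sqrt(-72/45 - 108/(0*5 - 1)) = sqrt(-72*1/45 - 108/(0 - 1)) = sqrt(-8/5 - 108/(-1)) = sqrt(-8/5 - 108*(-1)) = sqrt(-8/5 + 108) = sqrt(532/5) = 2*sqrt(665)/5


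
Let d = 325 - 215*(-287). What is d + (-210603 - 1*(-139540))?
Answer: -9033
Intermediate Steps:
d = 62030 (d = 325 + 61705 = 62030)
d + (-210603 - 1*(-139540)) = 62030 + (-210603 - 1*(-139540)) = 62030 + (-210603 + 139540) = 62030 - 71063 = -9033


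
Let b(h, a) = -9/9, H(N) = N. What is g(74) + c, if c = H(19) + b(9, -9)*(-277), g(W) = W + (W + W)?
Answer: 518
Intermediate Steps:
g(W) = 3*W (g(W) = W + 2*W = 3*W)
b(h, a) = -1 (b(h, a) = -9*1/9 = -1)
c = 296 (c = 19 - 1*(-277) = 19 + 277 = 296)
g(74) + c = 3*74 + 296 = 222 + 296 = 518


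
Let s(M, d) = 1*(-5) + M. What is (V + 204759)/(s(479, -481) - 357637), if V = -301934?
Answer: 97175/357163 ≈ 0.27207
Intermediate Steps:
s(M, d) = -5 + M
(V + 204759)/(s(479, -481) - 357637) = (-301934 + 204759)/((-5 + 479) - 357637) = -97175/(474 - 357637) = -97175/(-357163) = -97175*(-1/357163) = 97175/357163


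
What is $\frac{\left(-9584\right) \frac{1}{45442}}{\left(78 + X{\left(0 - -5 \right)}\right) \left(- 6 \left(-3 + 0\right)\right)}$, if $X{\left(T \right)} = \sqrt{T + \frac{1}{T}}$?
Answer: $- \frac{11980}{79682547} + \frac{1198 \sqrt{130}}{3107619333} \approx -0.00014595$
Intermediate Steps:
$\frac{\left(-9584\right) \frac{1}{45442}}{\left(78 + X{\left(0 - -5 \right)}\right) \left(- 6 \left(-3 + 0\right)\right)} = \frac{\left(-9584\right) \frac{1}{45442}}{\left(78 + \sqrt{\left(0 - -5\right) + \frac{1}{0 - -5}}\right) \left(- 6 \left(-3 + 0\right)\right)} = \frac{\left(-9584\right) \frac{1}{45442}}{\left(78 + \sqrt{\left(0 + 5\right) + \frac{1}{0 + 5}}\right) \left(\left(-6\right) \left(-3\right)\right)} = - \frac{4792}{22721 \left(78 + \sqrt{5 + \frac{1}{5}}\right) 18} = - \frac{4792}{22721 \left(78 + \sqrt{\frac{26}{5}}\right) 18} = - \frac{4792}{22721 \left(78 + \frac{\sqrt{130}}{5}\right) 18} = - \frac{4792}{22721 \left(1404 + \frac{18 \sqrt{130}}{5}\right)}$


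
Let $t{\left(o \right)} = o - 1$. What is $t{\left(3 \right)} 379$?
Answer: $758$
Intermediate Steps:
$t{\left(o \right)} = -1 + o$ ($t{\left(o \right)} = o - 1 = -1 + o$)
$t{\left(3 \right)} 379 = \left(-1 + 3\right) 379 = 2 \cdot 379 = 758$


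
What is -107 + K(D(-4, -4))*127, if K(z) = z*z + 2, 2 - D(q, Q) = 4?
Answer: 655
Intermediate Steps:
D(q, Q) = -2 (D(q, Q) = 2 - 1*4 = 2 - 4 = -2)
K(z) = 2 + z**2 (K(z) = z**2 + 2 = 2 + z**2)
-107 + K(D(-4, -4))*127 = -107 + (2 + (-2)**2)*127 = -107 + (2 + 4)*127 = -107 + 6*127 = -107 + 762 = 655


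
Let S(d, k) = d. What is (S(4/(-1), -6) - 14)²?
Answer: 324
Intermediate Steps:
(S(4/(-1), -6) - 14)² = (4/(-1) - 14)² = (4*(-1) - 14)² = (-4 - 14)² = (-18)² = 324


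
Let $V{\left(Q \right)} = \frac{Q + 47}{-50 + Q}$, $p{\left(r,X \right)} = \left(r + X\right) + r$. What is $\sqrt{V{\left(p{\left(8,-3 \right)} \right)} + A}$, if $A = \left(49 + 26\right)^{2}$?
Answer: $\frac{\sqrt{7698405}}{37} \approx 74.989$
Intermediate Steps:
$p{\left(r,X \right)} = X + 2 r$ ($p{\left(r,X \right)} = \left(X + r\right) + r = X + 2 r$)
$V{\left(Q \right)} = \frac{47 + Q}{-50 + Q}$
$A = 5625$ ($A = 75^{2} = 5625$)
$\sqrt{V{\left(p{\left(8,-3 \right)} \right)} + A} = \sqrt{\frac{47 + \left(-3 + 2 \cdot 8\right)}{-50 + \left(-3 + 2 \cdot 8\right)} + 5625} = \sqrt{\frac{47 + \left(-3 + 16\right)}{-50 + \left(-3 + 16\right)} + 5625} = \sqrt{\frac{47 + 13}{-50 + 13} + 5625} = \sqrt{\frac{1}{-37} \cdot 60 + 5625} = \sqrt{\left(- \frac{1}{37}\right) 60 + 5625} = \sqrt{- \frac{60}{37} + 5625} = \sqrt{\frac{208065}{37}} = \frac{\sqrt{7698405}}{37}$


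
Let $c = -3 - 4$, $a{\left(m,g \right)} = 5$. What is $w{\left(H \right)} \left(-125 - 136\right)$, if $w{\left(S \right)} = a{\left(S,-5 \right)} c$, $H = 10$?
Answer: $9135$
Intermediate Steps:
$c = -7$ ($c = -3 - 4 = -7$)
$w{\left(S \right)} = -35$ ($w{\left(S \right)} = 5 \left(-7\right) = -35$)
$w{\left(H \right)} \left(-125 - 136\right) = - 35 \left(-125 - 136\right) = \left(-35\right) \left(-261\right) = 9135$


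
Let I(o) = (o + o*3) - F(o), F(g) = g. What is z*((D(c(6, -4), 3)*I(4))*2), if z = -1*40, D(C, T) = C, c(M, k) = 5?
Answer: -4800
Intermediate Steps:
I(o) = 3*o (I(o) = (o + o*3) - o = (o + 3*o) - o = 4*o - o = 3*o)
z = -40
z*((D(c(6, -4), 3)*I(4))*2) = -40*5*(3*4)*2 = -40*5*12*2 = -2400*2 = -40*120 = -4800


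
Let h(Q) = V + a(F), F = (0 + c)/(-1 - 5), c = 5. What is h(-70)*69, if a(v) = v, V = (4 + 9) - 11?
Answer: 161/2 ≈ 80.500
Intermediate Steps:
F = -⅚ (F = (0 + 5)/(-1 - 5) = 5/(-6) = 5*(-⅙) = -⅚ ≈ -0.83333)
V = 2 (V = 13 - 11 = 2)
h(Q) = 7/6 (h(Q) = 2 - ⅚ = 7/6)
h(-70)*69 = (7/6)*69 = 161/2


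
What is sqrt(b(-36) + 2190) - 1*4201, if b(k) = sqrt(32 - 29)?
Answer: -4201 + sqrt(2190 + sqrt(3)) ≈ -4154.2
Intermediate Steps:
b(k) = sqrt(3)
sqrt(b(-36) + 2190) - 1*4201 = sqrt(sqrt(3) + 2190) - 1*4201 = sqrt(2190 + sqrt(3)) - 4201 = -4201 + sqrt(2190 + sqrt(3))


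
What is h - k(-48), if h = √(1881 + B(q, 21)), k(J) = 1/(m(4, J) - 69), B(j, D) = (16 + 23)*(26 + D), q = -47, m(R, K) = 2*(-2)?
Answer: 1/73 + √3714 ≈ 60.956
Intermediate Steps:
m(R, K) = -4
B(j, D) = 1014 + 39*D (B(j, D) = 39*(26 + D) = 1014 + 39*D)
k(J) = -1/73 (k(J) = 1/(-4 - 69) = 1/(-73) = -1/73)
h = √3714 (h = √(1881 + (1014 + 39*21)) = √(1881 + (1014 + 819)) = √(1881 + 1833) = √3714 ≈ 60.943)
h - k(-48) = √3714 - 1*(-1/73) = √3714 + 1/73 = 1/73 + √3714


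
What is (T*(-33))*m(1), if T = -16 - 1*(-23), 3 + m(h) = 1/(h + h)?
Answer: 1155/2 ≈ 577.50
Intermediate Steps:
m(h) = -3 + 1/(2*h) (m(h) = -3 + 1/(h + h) = -3 + 1/(2*h))
T = 7 (T = -16 + 23 = 7)
(T*(-33))*m(1) = (7*(-33))*(-3 + (½)/1) = -231*(-3 + (½)*1) = -231*(-3 + ½) = -231*(-5/2) = 1155/2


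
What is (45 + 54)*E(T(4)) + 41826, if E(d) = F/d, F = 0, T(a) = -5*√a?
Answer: 41826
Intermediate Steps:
E(d) = 0 (E(d) = 0/d = 0)
(45 + 54)*E(T(4)) + 41826 = (45 + 54)*0 + 41826 = 99*0 + 41826 = 0 + 41826 = 41826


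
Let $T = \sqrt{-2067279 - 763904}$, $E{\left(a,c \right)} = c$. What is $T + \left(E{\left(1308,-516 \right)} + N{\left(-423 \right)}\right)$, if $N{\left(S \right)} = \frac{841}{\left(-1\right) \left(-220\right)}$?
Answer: $- \frac{112679}{220} + i \sqrt{2831183} \approx -512.18 + 1682.6 i$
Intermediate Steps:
$T = i \sqrt{2831183}$ ($T = \sqrt{-2831183} = i \sqrt{2831183} \approx 1682.6 i$)
$N{\left(S \right)} = \frac{841}{220}$
$T + \left(E{\left(1308,-516 \right)} + N{\left(-423 \right)}\right) = i \sqrt{2831183} + \left(-516 + \frac{841}{220}\right) = i \sqrt{2831183} - \frac{112679}{220} = - \frac{112679}{220} + i \sqrt{2831183}$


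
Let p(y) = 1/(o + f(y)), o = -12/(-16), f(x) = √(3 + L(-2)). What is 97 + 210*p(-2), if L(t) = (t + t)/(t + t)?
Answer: 1907/11 ≈ 173.36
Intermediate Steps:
L(t) = 1 (L(t) = (2*t)/((2*t)) = (2*t)*(1/(2*t)) = 1)
f(x) = 2 (f(x) = √(3 + 1) = √4 = 2)
o = ¾ (o = -12*(-1/16) = ¾ ≈ 0.75000)
p(y) = 4/11 (p(y) = 1/(¾ + 2) = 1/(11/4) = 4/11)
97 + 210*p(-2) = 97 + 210*(4/11) = 97 + 840/11 = 1907/11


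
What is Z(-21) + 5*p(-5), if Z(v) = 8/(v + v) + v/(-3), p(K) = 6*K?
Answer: -3007/21 ≈ -143.19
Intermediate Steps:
Z(v) = 4/v - v/3 (Z(v) = 8/((2*v)) + v*(-1/3) = 8*(1/(2*v)) - v/3 = 4/v - v/3)
Z(-21) + 5*p(-5) = (4/(-21) - 1/3*(-21)) + 5*(6*(-5)) = (4*(-1/21) + 7) + 5*(-30) = (-4/21 + 7) - 150 = 143/21 - 150 = -3007/21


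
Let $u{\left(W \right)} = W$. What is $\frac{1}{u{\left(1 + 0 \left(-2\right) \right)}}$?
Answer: $1$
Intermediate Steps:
$\frac{1}{u{\left(1 + 0 \left(-2\right) \right)}} = \frac{1}{1 + 0 \left(-2\right)} = \frac{1}{1 + 0} = 1^{-1} = 1$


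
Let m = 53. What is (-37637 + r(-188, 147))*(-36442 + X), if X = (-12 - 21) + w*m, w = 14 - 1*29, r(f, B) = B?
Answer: 1397252300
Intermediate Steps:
w = -15 (w = 14 - 29 = -15)
X = -828 (X = (-12 - 21) - 15*53 = -33 - 795 = -828)
(-37637 + r(-188, 147))*(-36442 + X) = (-37637 + 147)*(-36442 - 828) = -37490*(-37270) = 1397252300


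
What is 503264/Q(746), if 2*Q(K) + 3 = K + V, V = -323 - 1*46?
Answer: 503264/187 ≈ 2691.3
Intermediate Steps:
V = -369 (V = -323 - 46 = -369)
Q(K) = -186 + K/2 (Q(K) = -3/2 + (K - 369)/2 = -3/2 + (-369 + K)/2 = -3/2 + (-369/2 + K/2) = -186 + K/2)
503264/Q(746) = 503264/(-186 + (½)*746) = 503264/(-186 + 373) = 503264/187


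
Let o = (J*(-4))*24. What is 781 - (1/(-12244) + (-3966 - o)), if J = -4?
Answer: 62823965/12244 ≈ 5131.0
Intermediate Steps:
o = 384 (o = -4*(-4)*24 = 16*24 = 384)
781 - (1/(-12244) + (-3966 - o)) = 781 - (1/(-12244) + (-3966 - 1*384)) = 781 - (-1/12244 + (-3966 - 384)) = 781 - (-1/12244 - 4350) = 781 - 1*(-53261401/12244) = 781 + 53261401/12244 = 62823965/12244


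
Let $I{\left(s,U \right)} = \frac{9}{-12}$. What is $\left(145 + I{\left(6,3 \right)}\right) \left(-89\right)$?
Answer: $- \frac{51353}{4} \approx -12838.0$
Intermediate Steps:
$I{\left(s,U \right)} = - \frac{3}{4}$ ($I{\left(s,U \right)} = 9 \left(- \frac{1}{12}\right) = - \frac{3}{4}$)
$\left(145 + I{\left(6,3 \right)}\right) \left(-89\right) = \left(145 - \frac{3}{4}\right) \left(-89\right) = \frac{577}{4} \left(-89\right) = - \frac{51353}{4}$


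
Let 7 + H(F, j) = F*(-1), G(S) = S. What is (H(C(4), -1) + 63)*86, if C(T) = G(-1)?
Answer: 4902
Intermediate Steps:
C(T) = -1
H(F, j) = -7 - F (H(F, j) = -7 + F*(-1) = -7 - F)
(H(C(4), -1) + 63)*86 = ((-7 - 1*(-1)) + 63)*86 = ((-7 + 1) + 63)*86 = (-6 + 63)*86 = 57*86 = 4902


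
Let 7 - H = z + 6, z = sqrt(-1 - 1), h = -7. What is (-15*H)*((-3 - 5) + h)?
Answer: 225 - 225*I*sqrt(2) ≈ 225.0 - 318.2*I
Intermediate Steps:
z = I*sqrt(2) (z = sqrt(-2) = I*sqrt(2) ≈ 1.4142*I)
H = 1 - I*sqrt(2) (H = 7 - (I*sqrt(2) + 6) = 7 - (6 + I*sqrt(2)) = 7 + (-6 - I*sqrt(2)) = 1 - I*sqrt(2) ≈ 1.0 - 1.4142*I)
(-15*H)*((-3 - 5) + h) = (-15*(1 - I*sqrt(2)))*((-3 - 5) - 7) = (-15 + 15*I*sqrt(2))*(-8 - 7) = (-15 + 15*I*sqrt(2))*(-15) = 225 - 225*I*sqrt(2)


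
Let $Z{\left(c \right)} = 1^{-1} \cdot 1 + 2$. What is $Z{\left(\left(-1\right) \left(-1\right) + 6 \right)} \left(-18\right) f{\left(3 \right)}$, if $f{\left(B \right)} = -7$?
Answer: $378$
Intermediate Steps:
$Z{\left(c \right)} = 3$ ($Z{\left(c \right)} = 1 \cdot 1 + 2 = 1 + 2 = 3$)
$Z{\left(\left(-1\right) \left(-1\right) + 6 \right)} \left(-18\right) f{\left(3 \right)} = 3 \left(-18\right) \left(-7\right) = \left(-54\right) \left(-7\right) = 378$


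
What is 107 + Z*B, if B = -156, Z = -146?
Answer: 22883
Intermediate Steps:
107 + Z*B = 107 - 146*(-156) = 107 + 22776 = 22883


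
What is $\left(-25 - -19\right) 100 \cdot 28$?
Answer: $-16800$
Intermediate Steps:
$\left(-25 - -19\right) 100 \cdot 28 = \left(-25 + 19\right) 100 \cdot 28 = \left(-6\right) 100 \cdot 28 = \left(-600\right) 28 = -16800$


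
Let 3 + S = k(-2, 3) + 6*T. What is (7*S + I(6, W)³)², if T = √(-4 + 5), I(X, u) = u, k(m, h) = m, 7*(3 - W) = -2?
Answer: 212226624/117649 ≈ 1803.9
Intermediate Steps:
W = 23/7 (W = 3 - ⅐*(-2) = 3 + 2/7 = 23/7 ≈ 3.2857)
T = 1 (T = √1 = 1)
S = 1 (S = -3 + (-2 + 6*1) = -3 + (-2 + 6) = -3 + 4 = 1)
(7*S + I(6, W)³)² = (7*1 + (23/7)³)² = (7 + 12167/343)² = (14568/343)² = 212226624/117649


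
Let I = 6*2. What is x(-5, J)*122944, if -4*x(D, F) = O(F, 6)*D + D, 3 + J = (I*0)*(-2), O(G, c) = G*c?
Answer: -2612560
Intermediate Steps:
I = 12
J = -3 (J = -3 + (12*0)*(-2) = -3 + 0*(-2) = -3 + 0 = -3)
x(D, F) = -D/4 - 3*D*F/2 (x(D, F) = -((F*6)*D + D)/4 = -((6*F)*D + D)/4 = -(6*D*F + D)/4 = -(D + 6*D*F)/4 = -D/4 - 3*D*F/2)
x(-5, J)*122944 = -1/4*(-5)*(1 + 6*(-3))*122944 = -1/4*(-5)*(1 - 18)*122944 = -1/4*(-5)*(-17)*122944 = -85/4*122944 = -2612560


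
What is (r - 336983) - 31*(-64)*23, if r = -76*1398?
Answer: -397599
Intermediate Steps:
r = -106248
(r - 336983) - 31*(-64)*23 = (-106248 - 336983) - 31*(-64)*23 = -443231 + 1984*23 = -443231 + 45632 = -397599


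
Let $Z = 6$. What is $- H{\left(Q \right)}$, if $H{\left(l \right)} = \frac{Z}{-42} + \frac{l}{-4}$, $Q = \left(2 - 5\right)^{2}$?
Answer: $\frac{67}{28} \approx 2.3929$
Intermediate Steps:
$Q = 9$ ($Q = \left(-3\right)^{2} = 9$)
$H{\left(l \right)} = - \frac{1}{7} - \frac{l}{4}$ ($H{\left(l \right)} = \frac{6}{-42} + \frac{l}{-4} = 6 \left(- \frac{1}{42}\right) + l \left(- \frac{1}{4}\right) = - \frac{1}{7} - \frac{l}{4}$)
$- H{\left(Q \right)} = - (- \frac{1}{7} - \frac{9}{4}) = \left(-1\right) \left(- \frac{67}{28}\right) = \frac{67}{28}$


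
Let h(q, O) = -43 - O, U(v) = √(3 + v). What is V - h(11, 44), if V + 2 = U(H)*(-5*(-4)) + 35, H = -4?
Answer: 120 + 20*I ≈ 120.0 + 20.0*I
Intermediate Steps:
V = 33 + 20*I (V = -2 + (√(3 - 4)*(-5*(-4)) + 35) = -2 + (√(-1)*20 + 35) = -2 + (I*20 + 35) = -2 + (20*I + 35) = -2 + (35 + 20*I) = 33 + 20*I ≈ 33.0 + 20.0*I)
V - h(11, 44) = (33 + 20*I) - (-43 - 1*44) = (33 + 20*I) - (-43 - 44) = (33 + 20*I) - 1*(-87) = (33 + 20*I) + 87 = 120 + 20*I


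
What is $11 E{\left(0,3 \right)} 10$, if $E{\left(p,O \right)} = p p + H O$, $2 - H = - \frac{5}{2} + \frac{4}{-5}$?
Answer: $1749$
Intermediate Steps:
$H = \frac{53}{10}$ ($H = 2 - \left(- \frac{5}{2} + \frac{4}{-5}\right) = 2 - \left(\left(-5\right) \frac{1}{2} + 4 \left(- \frac{1}{5}\right)\right) = 2 - \left(- \frac{5}{2} - \frac{4}{5}\right) = 2 - - \frac{33}{10} = 2 + \frac{33}{10} = \frac{53}{10} \approx 5.3$)
$E{\left(p,O \right)} = p^{2} + \frac{53 O}{10}$ ($E{\left(p,O \right)} = p p + \frac{53 O}{10} = p^{2} + \frac{53 O}{10}$)
$11 E{\left(0,3 \right)} 10 = 11 \left(0^{2} + \frac{53}{10} \cdot 3\right) 10 = 11 \left(0 + \frac{159}{10}\right) 10 = 11 \cdot \frac{159}{10} \cdot 10 = \frac{1749}{10} \cdot 10 = 1749$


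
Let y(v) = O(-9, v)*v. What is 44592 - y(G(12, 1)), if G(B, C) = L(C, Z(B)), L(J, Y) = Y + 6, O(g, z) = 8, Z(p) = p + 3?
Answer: 44424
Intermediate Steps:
Z(p) = 3 + p
L(J, Y) = 6 + Y
G(B, C) = 9 + B (G(B, C) = 6 + (3 + B) = 9 + B)
y(v) = 8*v
44592 - y(G(12, 1)) = 44592 - 8*(9 + 12) = 44592 - 8*21 = 44592 - 1*168 = 44592 - 168 = 44424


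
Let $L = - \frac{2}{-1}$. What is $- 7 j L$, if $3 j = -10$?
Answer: $\frac{140}{3} \approx 46.667$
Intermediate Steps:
$j = - \frac{10}{3}$ ($j = \frac{1}{3} \left(-10\right) = - \frac{10}{3} \approx -3.3333$)
$L = 2$ ($L = \left(-2\right) \left(-1\right) = 2$)
$- 7 j L = \left(-7\right) \left(- \frac{10}{3}\right) 2 = \frac{70}{3} \cdot 2 = \frac{140}{3}$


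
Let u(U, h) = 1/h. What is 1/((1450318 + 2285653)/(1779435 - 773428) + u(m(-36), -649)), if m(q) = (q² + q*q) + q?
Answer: 652898543/2423639172 ≈ 0.26939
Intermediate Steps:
m(q) = q + 2*q² (m(q) = (q² + q²) + q = 2*q² + q = q + 2*q²)
1/((1450318 + 2285653)/(1779435 - 773428) + u(m(-36), -649)) = 1/((1450318 + 2285653)/(1779435 - 773428) + 1/(-649)) = 1/(3735971/1006007 - 1/649) = 1/(2423639172/652898543) = 652898543/2423639172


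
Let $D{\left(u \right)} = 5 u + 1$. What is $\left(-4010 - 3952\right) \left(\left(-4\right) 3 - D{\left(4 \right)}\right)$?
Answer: $262746$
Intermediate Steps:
$D{\left(u \right)} = 1 + 5 u$
$\left(-4010 - 3952\right) \left(\left(-4\right) 3 - D{\left(4 \right)}\right) = \left(-4010 - 3952\right) \left(\left(-4\right) 3 - \left(1 + 5 \cdot 4\right)\right) = - 7962 \left(-12 - \left(1 + 20\right)\right) = - 7962 \left(-12 - 21\right) = \left(-7962\right) \left(-33\right) = 262746$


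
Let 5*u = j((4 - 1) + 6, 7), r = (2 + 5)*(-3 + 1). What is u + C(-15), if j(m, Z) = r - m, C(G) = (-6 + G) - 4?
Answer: -148/5 ≈ -29.600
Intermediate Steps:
r = -14 (r = 7*(-2) = -14)
C(G) = -10 + G
j(m, Z) = -14 - m
u = -23/5 (u = (-14 - ((4 - 1) + 6))/5 = (-14 - (3 + 6))/5 = (-14 - 1*9)/5 = (-14 - 9)/5 = (⅕)*(-23) = -23/5 ≈ -4.6000)
u + C(-15) = -23/5 + (-10 - 15) = -23/5 - 25 = -148/5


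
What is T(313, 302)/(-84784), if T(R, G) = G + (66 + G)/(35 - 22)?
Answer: -2147/551096 ≈ -0.0038959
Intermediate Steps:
T(R, G) = 66/13 + 14*G/13 (T(R, G) = G + (66 + G)/13 = G + (66 + G)*(1/13) = G + (66/13 + G/13) = 66/13 + 14*G/13)
T(313, 302)/(-84784) = (66/13 + (14/13)*302)/(-84784) = (66/13 + 4228/13)*(-1/84784) = (4294/13)*(-1/84784) = -2147/551096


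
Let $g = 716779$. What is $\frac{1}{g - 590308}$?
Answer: $\frac{1}{126471} \approx 7.907 \cdot 10^{-6}$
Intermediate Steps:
$\frac{1}{g - 590308} = \frac{1}{716779 - 590308} = \frac{1}{126471}$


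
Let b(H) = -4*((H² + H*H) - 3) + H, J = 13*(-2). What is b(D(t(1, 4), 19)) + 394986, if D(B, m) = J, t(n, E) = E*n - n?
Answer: 389564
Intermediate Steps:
J = -26
t(n, E) = -n + E*n
D(B, m) = -26
b(H) = 12 + H - 8*H² (b(H) = -4*((H² + H²) - 3) + H = -4*(2*H² - 3) + H = -4*(-3 + 2*H²) + H = (12 - 8*H²) + H = 12 + H - 8*H²)
b(D(t(1, 4), 19)) + 394986 = (12 - 26 - 8*(-26)²) + 394986 = (12 - 26 - 8*676) + 394986 = (12 - 26 - 5408) + 394986 = -5422 + 394986 = 389564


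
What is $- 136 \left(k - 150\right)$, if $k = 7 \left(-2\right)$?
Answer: $22304$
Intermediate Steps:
$k = -14$
$- 136 \left(k - 150\right) = - 136 \left(-14 - 150\right) = \left(-136\right) \left(-164\right) = 22304$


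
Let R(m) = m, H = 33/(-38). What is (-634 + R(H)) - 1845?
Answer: -94235/38 ≈ -2479.9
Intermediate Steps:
H = -33/38 (H = 33*(-1/38) = -33/38 ≈ -0.86842)
(-634 + R(H)) - 1845 = (-634 - 33/38) - 1845 = -24125/38 - 1845 = -94235/38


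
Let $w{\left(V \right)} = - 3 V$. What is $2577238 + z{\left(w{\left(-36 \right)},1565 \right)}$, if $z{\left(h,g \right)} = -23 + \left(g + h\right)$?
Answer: $2578888$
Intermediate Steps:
$z{\left(h,g \right)} = -23 + g + h$
$2577238 + z{\left(w{\left(-36 \right)},1565 \right)} = 2577238 - -1650 = 2577238 + \left(-23 + 1565 + 108\right) = 2577238 + 1650 = 2578888$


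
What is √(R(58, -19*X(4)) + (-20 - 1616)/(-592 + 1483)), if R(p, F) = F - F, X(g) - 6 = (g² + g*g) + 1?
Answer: 2*I*√4499/99 ≈ 1.355*I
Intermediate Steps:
X(g) = 7 + 2*g² (X(g) = 6 + ((g² + g*g) + 1) = 6 + ((g² + g²) + 1) = 6 + (2*g² + 1) = 6 + (1 + 2*g²) = 7 + 2*g²)
R(p, F) = 0
√(R(58, -19*X(4)) + (-20 - 1616)/(-592 + 1483)) = √(0 + (-20 - 1616)/(-592 + 1483)) = √(0 - 1636/891) = √(-1636/891) = 2*I*√4499/99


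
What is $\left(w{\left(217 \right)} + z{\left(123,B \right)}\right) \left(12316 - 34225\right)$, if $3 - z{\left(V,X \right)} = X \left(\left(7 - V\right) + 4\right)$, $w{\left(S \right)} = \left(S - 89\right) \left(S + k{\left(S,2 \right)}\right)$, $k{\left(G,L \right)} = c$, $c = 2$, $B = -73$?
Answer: $-435090831$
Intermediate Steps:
$k{\left(G,L \right)} = 2$
$w{\left(S \right)} = \left(-89 + S\right) \left(2 + S\right)$ ($w{\left(S \right)} = \left(S - 89\right) \left(S + 2\right) = \left(-89 + S\right) \left(2 + S\right)$)
$z{\left(V,X \right)} = 3 - X \left(11 - V\right)$ ($z{\left(V,X \right)} = 3 - X \left(\left(7 - V\right) + 4\right) = 3 - X \left(11 - V\right)$)
$\left(w{\left(217 \right)} + z{\left(123,B \right)}\right) \left(12316 - 34225\right) = \left(\left(-178 + 217^{2} - 18879\right) + \left(3 - -803 + 123 \left(-73\right)\right)\right) \left(12316 - 34225\right) = \left(\left(-178 + 47089 - 18879\right) + \left(3 + 803 - 8979\right)\right) \left(-21909\right) = \left(28032 - 8173\right) \left(-21909\right) = 19859 \left(-21909\right) = -435090831$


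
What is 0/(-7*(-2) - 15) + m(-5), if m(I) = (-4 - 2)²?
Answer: 36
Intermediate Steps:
m(I) = 36 (m(I) = (-6)² = 36)
0/(-7*(-2) - 15) + m(-5) = 0/(-7*(-2) - 15) + 36 = 0/(14 - 15) + 36 = 0/(-1) + 36 = -1*0 + 36 = 0 + 36 = 36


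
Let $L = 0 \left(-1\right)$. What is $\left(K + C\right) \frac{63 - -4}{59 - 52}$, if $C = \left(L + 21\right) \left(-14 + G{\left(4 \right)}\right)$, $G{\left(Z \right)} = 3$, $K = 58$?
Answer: $- \frac{11591}{7} \approx -1655.9$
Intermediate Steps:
$L = 0$
$C = -231$ ($C = \left(0 + 21\right) \left(-14 + 3\right) = 21 \left(-11\right) = -231$)
$\left(K + C\right) \frac{63 - -4}{59 - 52} = \left(58 - 231\right) \frac{63 - -4}{59 - 52} = - 173 \frac{63 + 4}{7} = - 173 \cdot 67 \cdot \frac{1}{7} = \left(-173\right) \frac{67}{7} = - \frac{11591}{7}$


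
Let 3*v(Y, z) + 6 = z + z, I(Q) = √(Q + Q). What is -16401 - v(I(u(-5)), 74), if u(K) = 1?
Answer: -49345/3 ≈ -16448.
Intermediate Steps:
I(Q) = √2*√Q (I(Q) = √(2*Q) = √2*√Q)
v(Y, z) = -2 + 2*z/3 (v(Y, z) = -2 + (z + z)/3 = -2 + (2*z)/3 = -2 + 2*z/3)
-16401 - v(I(u(-5)), 74) = -16401 - (-2 + (⅔)*74) = -16401 - (-2 + 148/3) = -16401 - 1*142/3 = -16401 - 142/3 = -49345/3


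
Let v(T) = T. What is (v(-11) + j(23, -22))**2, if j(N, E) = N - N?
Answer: 121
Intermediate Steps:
j(N, E) = 0
(v(-11) + j(23, -22))**2 = (-11 + 0)**2 = (-11)**2 = 121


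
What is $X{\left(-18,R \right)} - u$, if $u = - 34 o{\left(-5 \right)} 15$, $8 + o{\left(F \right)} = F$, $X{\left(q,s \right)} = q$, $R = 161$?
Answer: $-6648$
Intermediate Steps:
$o{\left(F \right)} = -8 + F$
$u = 6630$ ($u = - 34 \left(-8 - 5\right) 15 = \left(-34\right) \left(-13\right) 15 = 442 \cdot 15 = 6630$)
$X{\left(-18,R \right)} - u = -18 - 6630 = -6648$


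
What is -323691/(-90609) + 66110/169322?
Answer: 10133028082/2557016183 ≈ 3.9628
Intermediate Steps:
-323691/(-90609) + 66110/169322 = -323691*(-1/90609) + 66110*(1/169322) = 107897/30203 + 33055/84661 = 10133028082/2557016183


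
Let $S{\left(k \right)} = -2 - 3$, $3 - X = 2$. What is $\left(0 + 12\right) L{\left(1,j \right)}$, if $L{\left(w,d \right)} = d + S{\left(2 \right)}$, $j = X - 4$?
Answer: $-96$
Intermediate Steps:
$X = 1$ ($X = 3 - 2 = 1$)
$j = -3$ ($j = 1 - 4 = -3$)
$S{\left(k \right)} = -5$ ($S{\left(k \right)} = -2 - 3 = -5$)
$L{\left(w,d \right)} = -5 + d$ ($L{\left(w,d \right)} = d - 5 = -5 + d$)
$\left(0 + 12\right) L{\left(1,j \right)} = \left(0 + 12\right) \left(-5 - 3\right) = 12 \left(-8\right) = -96$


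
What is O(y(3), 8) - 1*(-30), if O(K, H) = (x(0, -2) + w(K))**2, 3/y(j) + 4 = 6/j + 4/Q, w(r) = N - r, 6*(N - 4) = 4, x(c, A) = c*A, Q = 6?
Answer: 11209/144 ≈ 77.840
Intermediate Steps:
x(c, A) = A*c
N = 14/3 (N = 4 + (1/6)*4 = 4 + 2/3 = 14/3 ≈ 4.6667)
w(r) = 14/3 - r
y(j) = 3/(-10/3 + 6/j) (y(j) = 3/(-4 + (6/j + 4/6)) = 3/(-4 + (6/j + 4*(1/6))) = 3/(-4 + (6/j + 2/3)) = 3/(-4 + (2/3 + 6/j)) = 3/(-10/3 + 6/j))
O(K, H) = (14/3 - K)**2 (O(K, H) = (-2*0 + (14/3 - K))**2 = (0 + (14/3 - K))**2 = (14/3 - K)**2)
O(y(3), 8) - 1*(-30) = (-14 + 3*(-9*3/(-18 + 10*3)))**2/9 - 1*(-30) = (-14 + 3*(-9*3/(-18 + 30)))**2/9 + 30 = (-14 + 3*(-9*3/12))**2/9 + 30 = (-14 + 3*(-9*3*1/12))**2/9 + 30 = (-14 + 3*(-9/4))**2/9 + 30 = (-14 - 27/4)**2/9 + 30 = (-83/4)**2/9 + 30 = (1/9)*(6889/16) + 30 = 6889/144 + 30 = 11209/144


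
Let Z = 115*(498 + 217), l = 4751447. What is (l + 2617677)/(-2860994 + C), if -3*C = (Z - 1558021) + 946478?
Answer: -5526843/2013416 ≈ -2.7450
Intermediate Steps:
Z = 82225 (Z = 115*715 = 82225)
C = 529318/3 (C = -((82225 - 1558021) + 946478)/3 = -(-1475796 + 946478)/3 = -1/3*(-529318) = 529318/3 ≈ 1.7644e+5)
(l + 2617677)/(-2860994 + C) = (4751447 + 2617677)/(-2860994 + 529318/3) = 7369124/(-8053664/3) = 7369124*(-3/8053664) = -5526843/2013416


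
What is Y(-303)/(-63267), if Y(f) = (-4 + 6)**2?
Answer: -4/63267 ≈ -6.3224e-5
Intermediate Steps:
Y(f) = 4 (Y(f) = 2**2 = 4)
Y(-303)/(-63267) = 4/(-63267) = 4*(-1/63267) = -4/63267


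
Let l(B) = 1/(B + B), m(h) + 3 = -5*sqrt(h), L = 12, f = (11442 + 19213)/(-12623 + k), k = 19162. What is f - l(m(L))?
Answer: 5940531/1268566 + 5*sqrt(3)/291 ≈ 4.7126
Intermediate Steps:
f = 30655/6539 (f = (11442 + 19213)/(-12623 + 19162) = 30655/6539 ≈ 4.6880)
m(h) = -3 - 5*sqrt(h)
l(B) = 1/(2*B)
f - l(m(L)) = 30655/6539 - 1/(2*(-3 - 10*sqrt(3)))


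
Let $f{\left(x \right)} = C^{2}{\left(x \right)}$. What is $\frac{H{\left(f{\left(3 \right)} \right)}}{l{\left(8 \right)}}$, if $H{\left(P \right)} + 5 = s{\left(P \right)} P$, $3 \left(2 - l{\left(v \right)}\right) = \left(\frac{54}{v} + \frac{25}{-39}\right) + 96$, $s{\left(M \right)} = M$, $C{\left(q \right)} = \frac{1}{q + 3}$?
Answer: $\frac{7657}{49068} \approx 0.15605$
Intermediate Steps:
$C{\left(q \right)} = \frac{1}{3 + q}$
$f{\left(x \right)} = \frac{1}{\left(3 + x\right)^{2}}$ ($f{\left(x \right)} = \left(\frac{1}{3 + x}\right)^{2} = \frac{1}{\left(3 + x\right)^{2}}$)
$l{\left(v \right)} = - \frac{3485}{117} - \frac{18}{v}$ ($l{\left(v \right)} = 2 - \frac{\left(\frac{54}{v} + \frac{25}{-39}\right) + 96}{3} = 2 - \frac{\left(\frac{54}{v} + 25 \left(- \frac{1}{39}\right)\right) + 96}{3} = 2 - \frac{\left(\frac{54}{v} - \frac{25}{39}\right) + 96}{3} = 2 - \frac{\left(- \frac{25}{39} + \frac{54}{v}\right) + 96}{3} = 2 - \frac{\frac{3719}{39} + \frac{54}{v}}{3} = 2 - \left(\frac{3719}{117} + \frac{18}{v}\right) = - \frac{3485}{117} - \frac{18}{v}$)
$H{\left(P \right)} = -5 + P^{2}$ ($H{\left(P \right)} = -5 + P P = -5 + P^{2}$)
$\frac{H{\left(f{\left(3 \right)} \right)}}{l{\left(8 \right)}} = \frac{-5 + \left(\frac{1}{\left(3 + 3\right)^{2}}\right)^{2}}{- \frac{3485}{117} - \frac{18}{8}} = \frac{-5 + \left(\frac{1}{36}\right)^{2}}{- \frac{3485}{117} - \frac{9}{4}} = \frac{-5 + \frac{1}{1296}}{- \frac{14993}{468}} = \left(- \frac{6479}{1296}\right) \left(- \frac{468}{14993}\right) = \frac{7657}{49068}$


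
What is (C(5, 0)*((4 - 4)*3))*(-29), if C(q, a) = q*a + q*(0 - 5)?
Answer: 0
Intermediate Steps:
C(q, a) = -5*q + a*q (C(q, a) = a*q + q*(-5) = a*q - 5*q = -5*q + a*q)
(C(5, 0)*((4 - 4)*3))*(-29) = ((5*(-5 + 0))*((4 - 4)*3))*(-29) = ((5*(-5))*(0*3))*(-29) = -25*0*(-29) = 0*(-29) = 0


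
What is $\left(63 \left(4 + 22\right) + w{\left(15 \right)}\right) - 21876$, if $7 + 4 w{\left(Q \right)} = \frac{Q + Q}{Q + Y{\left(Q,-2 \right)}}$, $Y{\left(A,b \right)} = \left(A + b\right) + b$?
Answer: $- \frac{263113}{13} \approx -20239.0$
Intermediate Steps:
$Y{\left(A,b \right)} = A + 2 b$
$w{\left(Q \right)} = - \frac{7}{4} + \frac{Q}{2 \left(-4 + 2 Q\right)}$ ($w{\left(Q \right)} = - \frac{7}{4} + \frac{\left(Q + Q\right) \frac{1}{Q + \left(Q + 2 \left(-2\right)\right)}}{4} = - \frac{7}{4} + \frac{2 Q \frac{1}{Q + \left(Q - 4\right)}}{4} = - \frac{7}{4} + \frac{2 Q \frac{1}{Q + \left(-4 + Q\right)}}{4} = - \frac{7}{4} + \frac{2 Q \frac{1}{-4 + 2 Q}}{4} = - \frac{7}{4} + \frac{Q}{2 \left(-4 + 2 Q\right)}$)
$\left(63 \left(4 + 22\right) + w{\left(15 \right)}\right) - 21876 = \left(63 \left(4 + 22\right) + \frac{7 - 45}{2 \left(-2 + 15\right)}\right) - 21876 = \left(63 \cdot 26 + \frac{7 - 45}{2 \cdot 13}\right) - 21876 = \left(1638 + \frac{1}{2} \cdot \frac{1}{13} \left(-38\right)\right) - 21876 = \left(1638 - \frac{19}{13}\right) - 21876 = \frac{21275}{13} - 21876 = - \frac{263113}{13}$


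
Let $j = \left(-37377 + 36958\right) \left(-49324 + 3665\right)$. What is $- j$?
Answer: $-19131121$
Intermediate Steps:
$j = 19131121$ ($j = \left(-419\right) \left(-45659\right) = 19131121$)
$- j = \left(-1\right) 19131121 = -19131121$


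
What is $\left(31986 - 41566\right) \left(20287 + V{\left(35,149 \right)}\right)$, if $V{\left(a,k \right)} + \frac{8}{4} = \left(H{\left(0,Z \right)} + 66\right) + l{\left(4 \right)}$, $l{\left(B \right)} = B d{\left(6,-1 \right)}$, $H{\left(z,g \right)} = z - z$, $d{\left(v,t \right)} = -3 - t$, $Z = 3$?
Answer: $-194885940$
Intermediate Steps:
$H{\left(z,g \right)} = 0$
$l{\left(B \right)} = - 2 B$ ($l{\left(B \right)} = B \left(-3 - -1\right) = B \left(-3 + 1\right) = B \left(-2\right) = - 2 B$)
$V{\left(a,k \right)} = 56$ ($V{\left(a,k \right)} = -2 + \left(\left(0 + 66\right) - 8\right) = -2 + \left(66 - 8\right) = -2 + 58 = 56$)
$\left(31986 - 41566\right) \left(20287 + V{\left(35,149 \right)}\right) = \left(31986 - 41566\right) \left(20287 + 56\right) = \left(-9580\right) 20343 = -194885940$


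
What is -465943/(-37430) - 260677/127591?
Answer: 49692993203/4775731130 ≈ 10.405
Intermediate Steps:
-465943/(-37430) - 260677/127591 = -465943*(-1/37430) - 260677*1/127591 = 465943/37430 - 260677/127591 = 49692993203/4775731130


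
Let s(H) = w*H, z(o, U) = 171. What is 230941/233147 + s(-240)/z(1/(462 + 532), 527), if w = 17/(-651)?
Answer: 8886607607/8651385729 ≈ 1.0272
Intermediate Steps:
w = -17/651 (w = 17*(-1/651) = -17/651 ≈ -0.026114)
s(H) = -17*H/651
230941/233147 + s(-240)/z(1/(462 + 532), 527) = 230941/233147 - 17/651*(-240)/171 = 230941*(1/233147) + (1360/217)*(1/171) = 230941/233147 + 1360/37107 = 8886607607/8651385729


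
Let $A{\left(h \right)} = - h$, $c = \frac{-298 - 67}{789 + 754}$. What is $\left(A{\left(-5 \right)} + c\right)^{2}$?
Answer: $\frac{54022500}{2380849} \approx 22.69$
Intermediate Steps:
$c = - \frac{365}{1543} \approx -0.23655$
$\left(A{\left(-5 \right)} + c\right)^{2} = \left(\left(-1\right) \left(-5\right) - \frac{365}{1543}\right)^{2} = \left(5 - \frac{365}{1543}\right)^{2} = \left(\frac{7350}{1543}\right)^{2} = \frac{54022500}{2380849}$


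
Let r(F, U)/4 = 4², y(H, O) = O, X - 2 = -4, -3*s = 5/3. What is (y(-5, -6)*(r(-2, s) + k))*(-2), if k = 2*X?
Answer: 720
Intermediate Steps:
s = -5/9 (s = -5/(3*3) = -⅓*5/3 = -5/9 ≈ -0.55556)
X = -2 (X = 2 - 4 = -2)
k = -4 (k = 2*(-2) = -4)
r(F, U) = 64 (r(F, U) = 4*4² = 4*16 = 64)
(y(-5, -6)*(r(-2, s) + k))*(-2) = -6*(64 - 4)*(-2) = -6*60*(-2) = -360*(-2) = 720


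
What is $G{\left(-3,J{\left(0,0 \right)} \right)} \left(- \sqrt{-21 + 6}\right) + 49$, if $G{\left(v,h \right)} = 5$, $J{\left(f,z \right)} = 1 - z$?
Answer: $49 - 5 i \sqrt{15} \approx 49.0 - 19.365 i$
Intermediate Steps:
$G{\left(-3,J{\left(0,0 \right)} \right)} \left(- \sqrt{-21 + 6}\right) + 49 = 5 \left(- \sqrt{-21 + 6}\right) + 49 = 5 \left(- \sqrt{-15}\right) + 49 = 5 \left(- i \sqrt{15}\right) + 49 = - 5 i \sqrt{15} + 49 = 49 - 5 i \sqrt{15}$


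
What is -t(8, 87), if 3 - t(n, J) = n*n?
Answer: 61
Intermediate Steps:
t(n, J) = 3 - n² (t(n, J) = 3 - n*n = 3 - n²)
-t(8, 87) = -(3 - 1*8²) = -(3 - 1*64) = -(3 - 64) = -1*(-61) = 61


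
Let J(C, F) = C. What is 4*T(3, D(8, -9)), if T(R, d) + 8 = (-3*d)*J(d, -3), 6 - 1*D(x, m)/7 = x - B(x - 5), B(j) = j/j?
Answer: -620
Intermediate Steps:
B(j) = 1
D(x, m) = 49 - 7*x (D(x, m) = 42 - 7*(x - 1*1) = 42 - 7*(x - 1) = 42 - 7*(-1 + x) = 42 + (7 - 7*x) = 49 - 7*x)
T(R, d) = -8 - 3*d² (T(R, d) = -8 + (-3*d)*d = -8 - 3*d²)
4*T(3, D(8, -9)) = 4*(-8 - 3*(49 - 7*8)²) = 4*(-8 - 3*(49 - 56)²) = 4*(-8 - 3*(-7)²) = 4*(-8 - 3*49) = 4*(-8 - 147) = 4*(-155) = -620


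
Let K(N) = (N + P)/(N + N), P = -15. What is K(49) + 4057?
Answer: 198810/49 ≈ 4057.3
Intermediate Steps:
K(N) = (-15 + N)/(2*N) (K(N) = (N - 15)/(N + N) = (-15 + N)/((2*N)) = (-15 + N)*(1/(2*N)) = (-15 + N)/(2*N))
K(49) + 4057 = (½)*(-15 + 49)/49 + 4057 = (½)*(1/49)*34 + 4057 = 17/49 + 4057 = 198810/49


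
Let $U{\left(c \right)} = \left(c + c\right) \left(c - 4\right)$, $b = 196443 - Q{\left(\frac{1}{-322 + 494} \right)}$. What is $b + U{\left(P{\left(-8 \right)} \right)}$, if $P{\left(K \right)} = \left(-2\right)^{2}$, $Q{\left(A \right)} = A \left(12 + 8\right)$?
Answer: $\frac{8447044}{43} \approx 1.9644 \cdot 10^{5}$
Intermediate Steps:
$Q{\left(A \right)} = 20 A$ ($Q{\left(A \right)} = A 20 = 20 A$)
$P{\left(K \right)} = 4$
$b = \frac{8447044}{43}$ ($b = 196443 - \frac{20}{-322 + 494} = 196443 - \frac{20}{172} = 196443 - 20 \cdot \frac{1}{172} = 196443 - \frac{5}{43} = \frac{8447044}{43} \approx 1.9644 \cdot 10^{5}$)
$U{\left(c \right)} = 2 c \left(-4 + c\right)$ ($U{\left(c \right)} = 2 c \left(c - 4\right) = 2 c \left(-4 + c\right)$)
$b + U{\left(P{\left(-8 \right)} \right)} = \frac{8447044}{43} + 2 \cdot 4 \left(-4 + 4\right) = \frac{8447044}{43} + 2 \cdot 4 \cdot 0 = \frac{8447044}{43} + 0 = \frac{8447044}{43}$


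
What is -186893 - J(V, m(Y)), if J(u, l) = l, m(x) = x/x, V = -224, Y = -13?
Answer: -186894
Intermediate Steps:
m(x) = 1
-186893 - J(V, m(Y)) = -186893 - 1*1 = -186893 - 1 = -186894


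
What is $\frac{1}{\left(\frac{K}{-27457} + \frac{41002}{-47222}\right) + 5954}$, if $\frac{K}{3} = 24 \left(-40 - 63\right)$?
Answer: $\frac{648287227}{3859514352777} \approx 0.00016797$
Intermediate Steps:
$K = -7416$ ($K = 3 \cdot 24 \left(-40 - 63\right) = 3 \cdot 24 \left(-103\right) = 3 \left(-2472\right) = -7416$)
$\frac{1}{\left(\frac{K}{-27457} + \frac{41002}{-47222}\right) + 5954} = \frac{1}{\left(- \frac{7416}{-27457} + \frac{41002}{-47222}\right) + 5954} = \frac{1}{\left(\left(-7416\right) \left(- \frac{1}{27457}\right) + 41002 \left(- \frac{1}{47222}\right)\right) + 5954} = \frac{1}{\left(\frac{7416}{27457} - \frac{20501}{23611}\right) + 5954} = \frac{1}{- \frac{387796781}{648287227} + 5954} = \frac{1}{\frac{3859514352777}{648287227}} = \frac{648287227}{3859514352777}$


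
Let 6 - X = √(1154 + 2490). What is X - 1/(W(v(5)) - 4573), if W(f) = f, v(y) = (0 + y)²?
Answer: 27289/4548 - 2*√911 ≈ -54.365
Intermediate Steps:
v(y) = y²
X = 6 - 2*√911 (X = 6 - √(1154 + 2490) = 6 - √3644 = 6 - 2*√911 ≈ -54.366)
X - 1/(W(v(5)) - 4573) = (6 - 2*√911) - 1/(5² - 4573) = (6 - 2*√911) - 1/(25 - 4573) = (6 - 2*√911) - 1/(-4548) = (6 - 2*√911) - 1*(-1/4548) = (6 - 2*√911) + 1/4548 = 27289/4548 - 2*√911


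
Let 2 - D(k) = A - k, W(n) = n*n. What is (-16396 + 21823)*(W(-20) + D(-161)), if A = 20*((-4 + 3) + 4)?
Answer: 982287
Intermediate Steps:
W(n) = n**2
A = 60 (A = 20*(-1 + 4) = 20*3 = 60)
D(k) = -58 + k (D(k) = 2 - (60 - k) = 2 + (-60 + k) = -58 + k)
(-16396 + 21823)*(W(-20) + D(-161)) = (-16396 + 21823)*((-20)**2 + (-58 - 161)) = 5427*(400 - 219) = 5427*181 = 982287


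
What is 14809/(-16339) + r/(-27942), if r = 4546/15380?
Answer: -3182105908367/3510825959220 ≈ -0.90637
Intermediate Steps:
r = 2273/7690 (r = 4546*(1/15380) = 2273/7690 ≈ 0.29558)
14809/(-16339) + r/(-27942) = 14809/(-16339) + (2273/7690)/(-27942) = 14809*(-1/16339) + (2273/7690)*(-1/27942) = -14809/16339 - 2273/214873980 = -3182105908367/3510825959220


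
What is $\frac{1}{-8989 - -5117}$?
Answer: $- \frac{1}{3872} \approx -0.00025826$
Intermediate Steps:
$\frac{1}{-8989 - -5117} = \frac{1}{-8989 + 5117} = \frac{1}{-3872} = - \frac{1}{3872}$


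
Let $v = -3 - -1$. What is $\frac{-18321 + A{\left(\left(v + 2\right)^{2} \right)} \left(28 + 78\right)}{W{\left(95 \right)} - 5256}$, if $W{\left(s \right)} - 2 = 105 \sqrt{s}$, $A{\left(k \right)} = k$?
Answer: $\frac{96258534}{26557141} + \frac{1923705 \sqrt{95}}{26557141} \approx 4.3306$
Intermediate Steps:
$v = -2$ ($v = -3 + 1 = -2$)
$W{\left(s \right)} = 2 + 105 \sqrt{s}$
$\frac{-18321 + A{\left(\left(v + 2\right)^{2} \right)} \left(28 + 78\right)}{W{\left(95 \right)} - 5256} = \frac{-18321 + \left(-2 + 2\right)^{2} \left(28 + 78\right)}{\left(2 + 105 \sqrt{95}\right) - 5256} = \frac{-18321 + 0^{2} \cdot 106}{-5254 + 105 \sqrt{95}} = \frac{-18321 + 0 \cdot 106}{-5254 + 105 \sqrt{95}} = \frac{-18321 + 0}{-5254 + 105 \sqrt{95}} = - \frac{18321}{-5254 + 105 \sqrt{95}}$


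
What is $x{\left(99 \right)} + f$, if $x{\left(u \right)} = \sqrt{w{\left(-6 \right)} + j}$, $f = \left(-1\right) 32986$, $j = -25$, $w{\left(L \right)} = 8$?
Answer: $-32986 + i \sqrt{17} \approx -32986.0 + 4.1231 i$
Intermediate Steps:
$f = -32986$
$x{\left(u \right)} = i \sqrt{17}$ ($x{\left(u \right)} = \sqrt{8 - 25} = \sqrt{-17} = i \sqrt{17}$)
$x{\left(99 \right)} + f = i \sqrt{17} - 32986 = -32986 + i \sqrt{17}$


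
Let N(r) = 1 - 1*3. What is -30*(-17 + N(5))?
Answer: 570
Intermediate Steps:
N(r) = -2 (N(r) = 1 - 3 = -2)
-30*(-17 + N(5)) = -30*(-17 - 2) = -30*(-19) = 570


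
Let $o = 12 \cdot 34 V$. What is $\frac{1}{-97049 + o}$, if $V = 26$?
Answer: $- \frac{1}{86441} \approx -1.1569 \cdot 10^{-5}$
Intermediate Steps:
$o = 10608$ ($o = 12 \cdot 34 \cdot 26 = 408 \cdot 26 = 10608$)
$\frac{1}{-97049 + o} = \frac{1}{-97049 + 10608} = \frac{1}{-86441} = - \frac{1}{86441}$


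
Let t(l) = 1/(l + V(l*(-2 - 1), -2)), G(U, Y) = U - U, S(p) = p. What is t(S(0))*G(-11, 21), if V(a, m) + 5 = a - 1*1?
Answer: 0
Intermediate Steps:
V(a, m) = -6 + a (V(a, m) = -5 + (a - 1*1) = -5 + (a - 1) = -5 + (-1 + a) = -6 + a)
G(U, Y) = 0
t(l) = 1/(-6 - 2*l) (t(l) = 1/(l + (-6 + l*(-2 - 1))) = 1/(l + (-6 + l*(-3))) = 1/(l + (-6 - 3*l)) = 1/(-6 - 2*l))
t(S(0))*G(-11, 21) = -1/(6 + 2*0)*0 = -1/(6 + 0)*0 = -1/6*0 = -1*⅙*0 = -⅙*0 = 0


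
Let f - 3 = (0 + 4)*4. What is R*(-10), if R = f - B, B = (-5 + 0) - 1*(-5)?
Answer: -190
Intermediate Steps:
B = 0 (B = -5 + 5 = 0)
f = 19 (f = 3 + (0 + 4)*4 = 3 + 4*4 = 3 + 16 = 19)
R = 19 (R = 19 - 1*0 = 19 + 0 = 19)
R*(-10) = 19*(-10) = -190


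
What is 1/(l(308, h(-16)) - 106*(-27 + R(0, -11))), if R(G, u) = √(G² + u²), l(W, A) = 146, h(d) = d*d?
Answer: 1/1842 ≈ 0.00054289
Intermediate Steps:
h(d) = d²
1/(l(308, h(-16)) - 106*(-27 + R(0, -11))) = 1/(146 - 106*(-27 + √(0² + (-11)²))) = 1/(146 - 106*(-27 + √(0 + 121))) = 1/(146 - 106*(-27 + √121)) = 1/(146 - 106*(-27 + 11)) = 1/(146 - 106*(-16)) = 1/(146 + 1696) = 1/1842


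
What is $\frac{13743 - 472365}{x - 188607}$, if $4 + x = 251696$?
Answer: $- \frac{458622}{63085} \approx -7.2699$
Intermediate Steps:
$x = 251692$ ($x = -4 + 251696 = 251692$)
$\frac{13743 - 472365}{x - 188607} = \frac{13743 - 472365}{251692 - 188607} = - \frac{458622}{63085}$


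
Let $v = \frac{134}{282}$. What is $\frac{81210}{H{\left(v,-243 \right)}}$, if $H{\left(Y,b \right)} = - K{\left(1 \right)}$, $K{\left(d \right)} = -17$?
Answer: $\frac{81210}{17} \approx 4777.1$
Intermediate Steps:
$v = \frac{67}{141}$ ($v = 134 \cdot \frac{1}{282} = \frac{67}{141} \approx 0.47518$)
$H{\left(Y,b \right)} = 17$ ($H{\left(Y,b \right)} = \left(-1\right) \left(-17\right) = 17$)
$\frac{81210}{H{\left(v,-243 \right)}} = \frac{81210}{17}$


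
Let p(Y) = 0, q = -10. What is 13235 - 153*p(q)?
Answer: 13235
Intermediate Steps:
13235 - 153*p(q) = 13235 - 153*0 = 13235 - 1*0 = 13235 + 0 = 13235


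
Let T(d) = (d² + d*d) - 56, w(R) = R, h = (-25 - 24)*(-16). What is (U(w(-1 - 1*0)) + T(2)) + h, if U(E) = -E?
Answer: 737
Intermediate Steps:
h = 784 (h = -49*(-16) = 784)
T(d) = -56 + 2*d² (T(d) = (d² + d²) - 56 = 2*d² - 56 = -56 + 2*d²)
(U(w(-1 - 1*0)) + T(2)) + h = (-(-1 - 1*0) + (-56 + 2*2²)) + 784 = (-(-1 + 0) + (-56 + 2*4)) + 784 = (-1*(-1) + (-56 + 8)) + 784 = (1 - 48) + 784 = -47 + 784 = 737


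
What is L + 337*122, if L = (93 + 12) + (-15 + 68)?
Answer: 41272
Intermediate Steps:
L = 158 (L = 105 + 53 = 158)
L + 337*122 = 158 + 337*122 = 158 + 41114 = 41272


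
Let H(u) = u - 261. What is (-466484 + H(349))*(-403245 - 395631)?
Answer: 372592570896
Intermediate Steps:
H(u) = -261 + u
(-466484 + H(349))*(-403245 - 395631) = (-466484 + (-261 + 349))*(-403245 - 395631) = (-466484 + 88)*(-798876) = -466396*(-798876) = 372592570896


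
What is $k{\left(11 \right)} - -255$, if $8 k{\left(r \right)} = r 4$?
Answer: $\frac{521}{2} \approx 260.5$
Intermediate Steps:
$k{\left(r \right)} = \frac{r}{2}$ ($k{\left(r \right)} = \frac{r 4}{8} = \frac{4 r}{8} = \frac{r}{2}$)
$k{\left(11 \right)} - -255 = \frac{1}{2} \cdot 11 - -255 = \frac{11}{2} + 255 = \frac{521}{2}$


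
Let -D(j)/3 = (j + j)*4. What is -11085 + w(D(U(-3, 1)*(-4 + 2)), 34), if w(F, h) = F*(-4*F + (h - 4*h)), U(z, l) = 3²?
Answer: -801645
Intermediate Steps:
U(z, l) = 9
D(j) = -24*j (D(j) = -3*(j + j)*4 = -3*2*j*4 = -24*j)
w(F, h) = F*(-4*F - 3*h)
-11085 + w(D(U(-3, 1)*(-4 + 2)), 34) = -11085 - (-216*(-4 + 2))*(3*34 + 4*(-216*(-4 + 2))) = -11085 - (-216*(-2))*(102 + 4*(-216*(-2))) = -11085 - (-24*(-18))*(102 + 4*(-24*(-18))) = -11085 - 1*432*(102 + 4*432) = -11085 - 1*432*(102 + 1728) = -11085 - 1*432*1830 = -11085 - 790560 = -801645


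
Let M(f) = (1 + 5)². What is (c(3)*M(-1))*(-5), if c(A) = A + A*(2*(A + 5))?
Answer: -9180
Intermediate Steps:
c(A) = A + A*(10 + 2*A) (c(A) = A + A*(2*(5 + A)) = A + A*(10 + 2*A))
M(f) = 36 (M(f) = 6² = 36)
(c(3)*M(-1))*(-5) = ((3*(11 + 2*3))*36)*(-5) = ((3*(11 + 6))*36)*(-5) = ((3*17)*36)*(-5) = (51*36)*(-5) = 1836*(-5) = -9180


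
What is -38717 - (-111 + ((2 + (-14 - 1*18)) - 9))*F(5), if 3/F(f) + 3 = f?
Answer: -38492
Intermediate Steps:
F(f) = 3/(-3 + f)
-38717 - (-111 + ((2 + (-14 - 1*18)) - 9))*F(5) = -38717 - (-111 + ((2 + (-14 - 1*18)) - 9))*3/(-3 + 5) = -38717 - (-111 + ((2 + (-14 - 18)) - 9))*3/2 = -38717 - (-111 + ((2 - 32) - 9))*3*(½) = -38717 - (-111 + (-30 - 9))*3/2 = -38717 - (-111 - 39)*3/2 = -38717 - (-150)*3/2 = -38717 - 1*(-225) = -38717 + 225 = -38492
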